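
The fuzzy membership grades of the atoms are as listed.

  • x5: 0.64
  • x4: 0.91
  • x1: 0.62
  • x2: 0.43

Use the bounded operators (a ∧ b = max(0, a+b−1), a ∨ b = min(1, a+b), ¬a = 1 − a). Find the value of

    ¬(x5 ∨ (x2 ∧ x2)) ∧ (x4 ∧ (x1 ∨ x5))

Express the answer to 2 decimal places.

0.27

x2 ∧ x2 = max(0, a+b−1) on (0.43, 0.43) = 0.00
x5 ∨ (x2 ∧ x2) = min(1, a+b) on (0.64, 0.00) = 0.64
¬(x5 ∨ (x2 ∧ x2)) = 1 − 0.64 = 0.36
x1 ∨ x5 = min(1, a+b) on (0.62, 0.64) = 1.00
x4 ∧ (x1 ∨ x5) = max(0, a+b−1) on (0.91, 1.00) = 0.91
¬(x5 ∨ (x2 ∧ x2)) ∧ (x4 ∧ (x1 ∨ x5)) = max(0, a+b−1) on (0.36, 0.91) = 0.27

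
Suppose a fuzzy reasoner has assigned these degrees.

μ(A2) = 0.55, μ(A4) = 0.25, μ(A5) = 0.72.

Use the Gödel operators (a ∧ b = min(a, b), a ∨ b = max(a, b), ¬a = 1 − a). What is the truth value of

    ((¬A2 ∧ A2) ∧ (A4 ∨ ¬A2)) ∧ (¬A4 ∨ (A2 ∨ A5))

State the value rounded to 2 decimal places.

¬A2 = 1 − 0.55 = 0.45
¬A2 ∧ A2 = min(a, b) on (0.45, 0.55) = 0.45
¬A2 = 1 − 0.55 = 0.45
A4 ∨ ¬A2 = max(a, b) on (0.25, 0.45) = 0.45
(¬A2 ∧ A2) ∧ (A4 ∨ ¬A2) = min(a, b) on (0.45, 0.45) = 0.45
¬A4 = 1 − 0.25 = 0.75
A2 ∨ A5 = max(a, b) on (0.55, 0.72) = 0.72
¬A4 ∨ (A2 ∨ A5) = max(a, b) on (0.75, 0.72) = 0.75
((¬A2 ∧ A2) ∧ (A4 ∨ ¬A2)) ∧ (¬A4 ∨ (A2 ∨ A5)) = min(a, b) on (0.45, 0.75) = 0.45

0.45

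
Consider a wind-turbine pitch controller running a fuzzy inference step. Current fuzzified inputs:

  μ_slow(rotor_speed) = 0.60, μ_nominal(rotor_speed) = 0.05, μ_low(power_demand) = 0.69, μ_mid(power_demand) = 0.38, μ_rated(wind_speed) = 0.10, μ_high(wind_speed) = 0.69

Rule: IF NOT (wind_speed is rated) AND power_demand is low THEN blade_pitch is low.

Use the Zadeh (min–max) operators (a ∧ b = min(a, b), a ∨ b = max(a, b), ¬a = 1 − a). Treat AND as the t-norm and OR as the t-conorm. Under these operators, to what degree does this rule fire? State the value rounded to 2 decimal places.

firing strength: ¬rated=1−0.10=0.90, low=0.69; AND[min(a, b)] → w = 0.69

0.69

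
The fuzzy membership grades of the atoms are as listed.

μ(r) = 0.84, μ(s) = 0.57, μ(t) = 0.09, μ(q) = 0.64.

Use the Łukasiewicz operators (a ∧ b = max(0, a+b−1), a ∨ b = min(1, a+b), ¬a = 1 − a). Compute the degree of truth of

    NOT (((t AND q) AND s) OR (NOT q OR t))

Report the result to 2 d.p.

t AND q = max(0, a+b−1) on (0.09, 0.64) = 0.00
(t AND q) AND s = max(0, a+b−1) on (0.00, 0.57) = 0.00
NOT q = 1 − 0.64 = 0.36
NOT q OR t = min(1, a+b) on (0.36, 0.09) = 0.45
((t AND q) AND s) OR (NOT q OR t) = min(1, a+b) on (0.00, 0.45) = 0.45
NOT (((t AND q) AND s) OR (NOT q OR t)) = 1 − 0.45 = 0.55

0.55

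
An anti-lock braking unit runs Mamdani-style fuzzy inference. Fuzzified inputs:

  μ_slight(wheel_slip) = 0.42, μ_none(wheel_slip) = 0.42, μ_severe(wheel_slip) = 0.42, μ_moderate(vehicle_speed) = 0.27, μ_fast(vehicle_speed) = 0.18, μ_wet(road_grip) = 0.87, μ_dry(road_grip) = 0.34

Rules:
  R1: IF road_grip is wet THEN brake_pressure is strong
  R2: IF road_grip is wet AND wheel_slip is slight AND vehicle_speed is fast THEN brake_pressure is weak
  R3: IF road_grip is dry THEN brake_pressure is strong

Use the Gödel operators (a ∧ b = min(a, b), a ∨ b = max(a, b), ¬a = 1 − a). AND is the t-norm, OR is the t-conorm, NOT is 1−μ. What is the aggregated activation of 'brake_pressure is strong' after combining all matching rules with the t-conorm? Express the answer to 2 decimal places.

R1: wet=0.87 → w = 0.87
R2: wet=0.87, slight=0.42, fast=0.18; AND[min(a, b)] → w = 0.18
R3: dry=0.34 → w = 0.34
Rules with consequent 'strong': {R1, R3} → strengths 0.87, 0.34
Aggregate via t-conorm [max(a, b)]: 0.87

0.87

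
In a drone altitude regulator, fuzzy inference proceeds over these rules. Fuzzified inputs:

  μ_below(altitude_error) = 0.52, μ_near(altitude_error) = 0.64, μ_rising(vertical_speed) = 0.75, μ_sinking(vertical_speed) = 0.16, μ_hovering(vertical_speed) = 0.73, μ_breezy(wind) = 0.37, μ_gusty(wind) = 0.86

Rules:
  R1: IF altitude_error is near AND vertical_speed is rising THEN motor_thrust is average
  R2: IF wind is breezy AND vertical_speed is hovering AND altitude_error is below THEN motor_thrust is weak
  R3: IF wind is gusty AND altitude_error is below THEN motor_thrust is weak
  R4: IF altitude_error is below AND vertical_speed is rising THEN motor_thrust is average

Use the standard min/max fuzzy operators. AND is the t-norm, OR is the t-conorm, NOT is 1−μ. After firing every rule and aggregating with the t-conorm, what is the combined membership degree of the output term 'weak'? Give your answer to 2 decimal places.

0.52

R1: near=0.64, rising=0.75; AND[min(a, b)] → w = 0.64
R2: breezy=0.37, hovering=0.73, below=0.52; AND[min(a, b)] → w = 0.37
R3: gusty=0.86, below=0.52; AND[min(a, b)] → w = 0.52
R4: below=0.52, rising=0.75; AND[min(a, b)] → w = 0.52
Rules with consequent 'weak': {R2, R3} → strengths 0.37, 0.52
Aggregate via t-conorm [max(a, b)]: 0.52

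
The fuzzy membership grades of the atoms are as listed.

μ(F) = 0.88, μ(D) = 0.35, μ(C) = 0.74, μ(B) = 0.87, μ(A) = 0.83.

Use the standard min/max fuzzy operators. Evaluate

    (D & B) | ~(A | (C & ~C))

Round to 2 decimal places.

0.35

D & B = min(a, b) on (0.35, 0.87) = 0.35
~C = 1 − 0.74 = 0.26
C & ~C = min(a, b) on (0.74, 0.26) = 0.26
A | (C & ~C) = max(a, b) on (0.83, 0.26) = 0.83
~(A | (C & ~C)) = 1 − 0.83 = 0.17
(D & B) | ~(A | (C & ~C)) = max(a, b) on (0.35, 0.17) = 0.35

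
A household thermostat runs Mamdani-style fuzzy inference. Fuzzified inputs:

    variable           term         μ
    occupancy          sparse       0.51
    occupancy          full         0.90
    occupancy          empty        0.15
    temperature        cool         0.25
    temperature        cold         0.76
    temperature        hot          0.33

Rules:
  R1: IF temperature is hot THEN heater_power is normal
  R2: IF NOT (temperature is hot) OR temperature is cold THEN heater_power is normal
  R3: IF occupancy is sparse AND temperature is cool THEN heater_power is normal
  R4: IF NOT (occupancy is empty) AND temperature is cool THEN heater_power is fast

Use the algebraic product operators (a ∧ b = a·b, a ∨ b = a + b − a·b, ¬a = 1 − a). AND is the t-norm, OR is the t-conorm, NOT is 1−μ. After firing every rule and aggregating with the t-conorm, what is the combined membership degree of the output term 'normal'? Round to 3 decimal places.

0.954

R1: hot=0.33 → w = 0.3300
R2: ¬hot=1−0.33=0.67, cold=0.76; OR[a + b − a·b] → w = 0.9208
R3: sparse=0.51, cool=0.25; AND[a·b] → w = 0.1275
R4: ¬empty=1−0.15=0.85, cool=0.25; AND[a·b] → w = 0.2125
Rules with consequent 'normal': {R1, R2, R3} → strengths 0.3300, 0.9208, 0.1275
Aggregate via t-conorm [a + b − a·b]: 0.9537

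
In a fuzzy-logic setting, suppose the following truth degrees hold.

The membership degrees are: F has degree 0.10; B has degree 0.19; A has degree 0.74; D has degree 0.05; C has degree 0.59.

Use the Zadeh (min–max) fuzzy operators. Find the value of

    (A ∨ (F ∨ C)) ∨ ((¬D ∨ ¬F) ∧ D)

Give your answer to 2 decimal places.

F ∨ C = max(a, b) on (0.10, 0.59) = 0.59
A ∨ (F ∨ C) = max(a, b) on (0.74, 0.59) = 0.74
¬D = 1 − 0.05 = 0.95
¬F = 1 − 0.10 = 0.90
¬D ∨ ¬F = max(a, b) on (0.95, 0.90) = 0.95
(¬D ∨ ¬F) ∧ D = min(a, b) on (0.95, 0.05) = 0.05
(A ∨ (F ∨ C)) ∨ ((¬D ∨ ¬F) ∧ D) = max(a, b) on (0.74, 0.05) = 0.74

0.74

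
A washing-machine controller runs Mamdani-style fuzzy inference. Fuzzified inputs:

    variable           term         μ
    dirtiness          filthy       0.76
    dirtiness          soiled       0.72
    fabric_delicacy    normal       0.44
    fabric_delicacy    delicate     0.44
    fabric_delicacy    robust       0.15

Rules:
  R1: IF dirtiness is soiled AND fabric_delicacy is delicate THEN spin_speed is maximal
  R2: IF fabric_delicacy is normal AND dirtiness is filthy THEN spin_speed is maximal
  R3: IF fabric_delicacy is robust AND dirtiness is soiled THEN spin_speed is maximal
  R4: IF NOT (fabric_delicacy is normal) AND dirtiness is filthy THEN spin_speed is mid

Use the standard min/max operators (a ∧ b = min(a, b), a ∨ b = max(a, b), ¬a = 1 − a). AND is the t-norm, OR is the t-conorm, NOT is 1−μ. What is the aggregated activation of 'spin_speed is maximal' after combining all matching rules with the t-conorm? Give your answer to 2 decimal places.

R1: soiled=0.72, delicate=0.44; AND[min(a, b)] → w = 0.44
R2: normal=0.44, filthy=0.76; AND[min(a, b)] → w = 0.44
R3: robust=0.15, soiled=0.72; AND[min(a, b)] → w = 0.15
R4: ¬normal=1−0.44=0.56, filthy=0.76; AND[min(a, b)] → w = 0.56
Rules with consequent 'maximal': {R1, R2, R3} → strengths 0.44, 0.44, 0.15
Aggregate via t-conorm [max(a, b)]: 0.44

0.44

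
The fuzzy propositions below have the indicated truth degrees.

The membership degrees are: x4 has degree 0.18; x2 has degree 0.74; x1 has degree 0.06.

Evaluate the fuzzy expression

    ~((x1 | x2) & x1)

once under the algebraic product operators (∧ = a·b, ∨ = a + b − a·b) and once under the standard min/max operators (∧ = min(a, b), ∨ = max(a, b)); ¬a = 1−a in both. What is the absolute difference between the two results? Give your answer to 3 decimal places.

0.015

Under algebraic product:
  x1 | x2 = a + b − a·b on (0.0600, 0.7400) = 0.7556
  (x1 | x2) & x1 = a·b on (0.7556, 0.0600) = 0.0453
  ~((x1 | x2) & x1) = 1 − 0.0453 = 0.9547
  → value = 0.9547
Under standard min/max:
  x1 | x2 = max(a, b) on (0.06, 0.74) = 0.74
  (x1 | x2) & x1 = min(a, b) on (0.74, 0.06) = 0.06
  ~((x1 | x2) & x1) = 1 − 0.06 = 0.94
  → value = 0.9400
|0.9547 − 0.9400| = 0.015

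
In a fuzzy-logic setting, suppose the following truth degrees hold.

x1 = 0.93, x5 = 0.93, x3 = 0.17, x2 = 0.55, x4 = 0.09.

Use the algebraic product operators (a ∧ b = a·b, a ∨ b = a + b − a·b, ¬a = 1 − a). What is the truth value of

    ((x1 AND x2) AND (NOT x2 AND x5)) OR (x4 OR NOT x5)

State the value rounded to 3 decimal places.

0.335

x1 AND x2 = a·b on (0.9300, 0.5500) = 0.5115
NOT x2 = 1 − 0.5500 = 0.4500
NOT x2 AND x5 = a·b on (0.4500, 0.9300) = 0.4185
(x1 AND x2) AND (NOT x2 AND x5) = a·b on (0.5115, 0.4185) = 0.2141
NOT x5 = 1 − 0.9300 = 0.0700
x4 OR NOT x5 = a + b − a·b on (0.0900, 0.0700) = 0.1537
((x1 AND x2) AND (NOT x2 AND x5)) OR (x4 OR NOT x5) = a + b − a·b on (0.2141, 0.1537) = 0.3349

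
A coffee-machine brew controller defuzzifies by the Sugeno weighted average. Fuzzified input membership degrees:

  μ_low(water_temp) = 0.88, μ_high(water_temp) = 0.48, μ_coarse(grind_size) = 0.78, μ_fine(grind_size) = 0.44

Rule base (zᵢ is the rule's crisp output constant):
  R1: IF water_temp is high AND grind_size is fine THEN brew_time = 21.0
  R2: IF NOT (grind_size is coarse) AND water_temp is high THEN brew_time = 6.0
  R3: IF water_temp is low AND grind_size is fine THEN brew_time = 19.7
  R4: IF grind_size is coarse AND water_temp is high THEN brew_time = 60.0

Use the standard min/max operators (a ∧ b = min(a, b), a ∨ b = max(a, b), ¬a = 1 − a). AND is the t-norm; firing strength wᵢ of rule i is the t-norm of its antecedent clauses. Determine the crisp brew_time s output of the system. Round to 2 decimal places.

30.40

R1 (z=21.0): high=0.48, fine=0.44; AND[min(a, b)] → w = 0.44
R2 (z=6.0): ¬coarse=1−0.78=0.22, high=0.48; AND[min(a, b)] → w = 0.22
R3 (z=19.7): low=0.88, fine=0.44; AND[min(a, b)] → w = 0.44
R4 (z=60.0): coarse=0.78, high=0.48; AND[min(a, b)] → w = 0.48
Weighted average = (0.44·21.0 + 0.22·6.0 + 0.44·19.7 + 0.48·60.0) / (0.44 + 0.22 + 0.44 + 0.48)
  = 48.0280 / 1.5800 = 30.40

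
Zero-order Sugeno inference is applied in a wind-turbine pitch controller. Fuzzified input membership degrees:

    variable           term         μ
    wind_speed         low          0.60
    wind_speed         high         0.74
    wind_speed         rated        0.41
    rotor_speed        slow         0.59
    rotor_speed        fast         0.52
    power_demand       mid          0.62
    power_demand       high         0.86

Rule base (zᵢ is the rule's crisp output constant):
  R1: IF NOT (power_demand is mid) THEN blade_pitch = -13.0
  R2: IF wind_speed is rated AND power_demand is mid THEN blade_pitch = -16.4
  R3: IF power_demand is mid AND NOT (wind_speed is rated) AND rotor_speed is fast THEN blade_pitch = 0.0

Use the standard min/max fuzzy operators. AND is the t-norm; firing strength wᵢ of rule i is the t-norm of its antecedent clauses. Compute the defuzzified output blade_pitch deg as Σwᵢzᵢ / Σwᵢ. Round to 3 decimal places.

-8.904

R1 (z=-13.0): ¬mid=1−0.62=0.38 → w = 0.38
R2 (z=-16.4): rated=0.41, mid=0.62; AND[min(a, b)] → w = 0.41
R3 (z=0.0): mid=0.62, ¬rated=1−0.41=0.59, fast=0.52; AND[min(a, b)] → w = 0.52
Weighted average = (0.38·-13.0 + 0.41·-16.4 + 0.52·0.0) / (0.38 + 0.41 + 0.52)
  = -11.6640 / 1.3100 = -8.904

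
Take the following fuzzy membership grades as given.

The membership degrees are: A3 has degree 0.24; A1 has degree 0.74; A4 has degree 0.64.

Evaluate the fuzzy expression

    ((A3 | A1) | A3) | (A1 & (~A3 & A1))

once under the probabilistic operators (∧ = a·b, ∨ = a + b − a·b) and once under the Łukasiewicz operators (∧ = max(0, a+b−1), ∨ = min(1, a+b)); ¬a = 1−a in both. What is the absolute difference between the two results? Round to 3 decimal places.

0.088

Under probabilistic:
  A3 | A1 = a + b − a·b on (0.2400, 0.7400) = 0.8024
  (A3 | A1) | A3 = a + b − a·b on (0.8024, 0.2400) = 0.8498
  ~A3 = 1 − 0.2400 = 0.7600
  ~A3 & A1 = a·b on (0.7600, 0.7400) = 0.5624
  A1 & (~A3 & A1) = a·b on (0.7400, 0.5624) = 0.4162
  ((A3 | A1) | A3) | (A1 & (~A3 & A1)) = a + b − a·b on (0.8498, 0.4162) = 0.9123
  → value = 0.9123
Under Łukasiewicz:
  A3 | A1 = min(1, a+b) on (0.24, 0.74) = 0.98
  (A3 | A1) | A3 = min(1, a+b) on (0.98, 0.24) = 1.00
  ~A3 = 1 − 0.24 = 0.76
  ~A3 & A1 = max(0, a+b−1) on (0.76, 0.74) = 0.50
  A1 & (~A3 & A1) = max(0, a+b−1) on (0.74, 0.50) = 0.24
  ((A3 | A1) | A3) | (A1 & (~A3 & A1)) = min(1, a+b) on (1.00, 0.24) = 1.00
  → value = 1.0000
|0.9123 − 1.0000| = 0.088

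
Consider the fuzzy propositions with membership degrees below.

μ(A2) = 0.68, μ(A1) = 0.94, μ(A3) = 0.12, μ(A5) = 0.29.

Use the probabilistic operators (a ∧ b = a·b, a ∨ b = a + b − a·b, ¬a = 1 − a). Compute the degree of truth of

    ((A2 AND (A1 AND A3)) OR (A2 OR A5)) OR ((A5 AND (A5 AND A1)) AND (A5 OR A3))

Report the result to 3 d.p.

0.796

A1 AND A3 = a·b on (0.9400, 0.1200) = 0.1128
A2 AND (A1 AND A3) = a·b on (0.6800, 0.1128) = 0.0767
A2 OR A5 = a + b − a·b on (0.6800, 0.2900) = 0.7728
(A2 AND (A1 AND A3)) OR (A2 OR A5) = a + b − a·b on (0.0767, 0.7728) = 0.7902
A5 AND A1 = a·b on (0.2900, 0.9400) = 0.2726
A5 AND (A5 AND A1) = a·b on (0.2900, 0.2726) = 0.0791
A5 OR A3 = a + b − a·b on (0.2900, 0.1200) = 0.3752
(A5 AND (A5 AND A1)) AND (A5 OR A3) = a·b on (0.0791, 0.3752) = 0.0297
((A2 AND (A1 AND A3)) OR (A2 OR A5)) OR ((A5 AND (A5 AND A1)) AND (A5 OR A3)) = a + b − a·b on (0.7902, 0.0297) = 0.7964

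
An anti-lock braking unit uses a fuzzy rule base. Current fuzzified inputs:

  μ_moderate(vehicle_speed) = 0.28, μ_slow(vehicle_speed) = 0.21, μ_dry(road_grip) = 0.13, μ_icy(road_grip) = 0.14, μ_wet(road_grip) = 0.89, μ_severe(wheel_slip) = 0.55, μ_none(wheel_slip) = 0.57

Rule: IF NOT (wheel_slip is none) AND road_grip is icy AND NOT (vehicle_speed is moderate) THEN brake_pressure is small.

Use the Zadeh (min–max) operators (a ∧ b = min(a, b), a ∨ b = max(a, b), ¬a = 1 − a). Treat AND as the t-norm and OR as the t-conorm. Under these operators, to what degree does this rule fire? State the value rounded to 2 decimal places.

firing strength: ¬none=1−0.57=0.43, icy=0.14, ¬moderate=1−0.28=0.72; AND[min(a, b)] → w = 0.14

0.14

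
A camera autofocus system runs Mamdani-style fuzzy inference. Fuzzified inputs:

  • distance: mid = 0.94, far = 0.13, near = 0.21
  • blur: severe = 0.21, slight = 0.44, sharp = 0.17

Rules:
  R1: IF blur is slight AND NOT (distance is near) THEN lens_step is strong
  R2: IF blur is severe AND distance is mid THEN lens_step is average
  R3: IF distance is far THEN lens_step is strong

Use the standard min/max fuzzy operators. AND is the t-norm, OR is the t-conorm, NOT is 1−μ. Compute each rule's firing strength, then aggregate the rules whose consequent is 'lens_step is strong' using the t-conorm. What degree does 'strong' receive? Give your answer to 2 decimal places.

R1: slight=0.44, ¬near=1−0.21=0.79; AND[min(a, b)] → w = 0.44
R2: severe=0.21, mid=0.94; AND[min(a, b)] → w = 0.21
R3: far=0.13 → w = 0.13
Rules with consequent 'strong': {R1, R3} → strengths 0.44, 0.13
Aggregate via t-conorm [max(a, b)]: 0.44

0.44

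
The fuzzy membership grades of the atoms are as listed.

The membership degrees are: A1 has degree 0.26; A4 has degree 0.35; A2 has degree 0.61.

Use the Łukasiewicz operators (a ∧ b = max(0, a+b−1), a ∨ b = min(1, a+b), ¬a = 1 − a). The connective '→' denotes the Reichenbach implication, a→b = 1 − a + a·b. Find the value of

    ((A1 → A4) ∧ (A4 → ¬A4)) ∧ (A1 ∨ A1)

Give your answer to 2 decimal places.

A1 → A4  [Reichenbach: 1 − a + a·b] with a=0.26, b=0.35 → 0.83
¬A4 = 1 − 0.35 = 0.65
A4 → ¬A4  [Reichenbach: 1 − a + a·b] with a=0.35, b=0.65 → 0.88
(A1 → A4) ∧ (A4 → ¬A4) = max(0, a+b−1) on (0.83, 0.88) = 0.71
A1 ∨ A1 = min(1, a+b) on (0.26, 0.26) = 0.52
((A1 → A4) ∧ (A4 → ¬A4)) ∧ (A1 ∨ A1) = max(0, a+b−1) on (0.71, 0.52) = 0.23

0.23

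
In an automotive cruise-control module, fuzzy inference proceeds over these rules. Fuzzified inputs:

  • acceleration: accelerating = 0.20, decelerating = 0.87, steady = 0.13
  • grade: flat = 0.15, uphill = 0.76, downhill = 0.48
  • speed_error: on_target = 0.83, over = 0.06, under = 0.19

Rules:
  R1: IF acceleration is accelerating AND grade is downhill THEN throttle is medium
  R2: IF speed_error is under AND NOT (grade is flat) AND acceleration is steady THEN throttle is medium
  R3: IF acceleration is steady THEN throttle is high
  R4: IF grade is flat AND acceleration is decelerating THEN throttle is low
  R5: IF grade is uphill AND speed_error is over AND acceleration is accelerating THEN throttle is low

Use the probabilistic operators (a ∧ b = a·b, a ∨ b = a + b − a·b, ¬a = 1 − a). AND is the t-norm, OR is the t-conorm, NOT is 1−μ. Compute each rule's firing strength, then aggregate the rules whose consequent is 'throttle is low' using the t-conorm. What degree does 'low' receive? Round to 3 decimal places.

0.138

R1: accelerating=0.20, downhill=0.48; AND[a·b] → w = 0.0960
R2: under=0.19, ¬flat=1−0.15=0.85, steady=0.13; AND[a·b] → w = 0.0210
R3: steady=0.13 → w = 0.1300
R4: flat=0.15, decelerating=0.87; AND[a·b] → w = 0.1305
R5: uphill=0.76, over=0.06, accelerating=0.20; AND[a·b] → w = 0.0091
Rules with consequent 'low': {R4, R5} → strengths 0.1305, 0.0091
Aggregate via t-conorm [a + b − a·b]: 0.1384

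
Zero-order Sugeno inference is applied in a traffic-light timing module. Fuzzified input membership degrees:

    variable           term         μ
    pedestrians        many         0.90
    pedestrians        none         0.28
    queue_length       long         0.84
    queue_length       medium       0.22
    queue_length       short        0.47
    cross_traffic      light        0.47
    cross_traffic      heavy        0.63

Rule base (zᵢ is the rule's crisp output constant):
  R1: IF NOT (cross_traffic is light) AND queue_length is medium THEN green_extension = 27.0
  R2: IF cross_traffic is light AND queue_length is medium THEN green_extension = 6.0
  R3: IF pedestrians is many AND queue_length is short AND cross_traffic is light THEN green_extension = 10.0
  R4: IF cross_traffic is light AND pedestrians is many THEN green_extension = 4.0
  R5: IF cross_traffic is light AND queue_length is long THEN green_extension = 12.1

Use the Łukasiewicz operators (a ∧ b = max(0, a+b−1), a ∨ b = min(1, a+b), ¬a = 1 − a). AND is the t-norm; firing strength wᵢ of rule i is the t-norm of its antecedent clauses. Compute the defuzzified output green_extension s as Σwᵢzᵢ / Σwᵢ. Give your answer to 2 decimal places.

R1 (z=27.0): ¬light=1−0.47=0.53, medium=0.22; AND[max(0, a+b−1)] → w = 0.00
R2 (z=6.0): light=0.47, medium=0.22; AND[max(0, a+b−1)] → w = 0.00
R3 (z=10.0): many=0.90, short=0.47, light=0.47; AND[max(0, a+b−1)] → w = 0.00
R4 (z=4.0): light=0.47, many=0.90; AND[max(0, a+b−1)] → w = 0.37
R5 (z=12.1): light=0.47, long=0.84; AND[max(0, a+b−1)] → w = 0.31
Weighted average = (0.00·27.0 + 0.00·6.0 + 0.00·10.0 + 0.37·4.0 + 0.31·12.1) / (0.00 + 0.00 + 0.00 + 0.37 + 0.31)
  = 5.2310 / 0.6800 = 7.69

7.69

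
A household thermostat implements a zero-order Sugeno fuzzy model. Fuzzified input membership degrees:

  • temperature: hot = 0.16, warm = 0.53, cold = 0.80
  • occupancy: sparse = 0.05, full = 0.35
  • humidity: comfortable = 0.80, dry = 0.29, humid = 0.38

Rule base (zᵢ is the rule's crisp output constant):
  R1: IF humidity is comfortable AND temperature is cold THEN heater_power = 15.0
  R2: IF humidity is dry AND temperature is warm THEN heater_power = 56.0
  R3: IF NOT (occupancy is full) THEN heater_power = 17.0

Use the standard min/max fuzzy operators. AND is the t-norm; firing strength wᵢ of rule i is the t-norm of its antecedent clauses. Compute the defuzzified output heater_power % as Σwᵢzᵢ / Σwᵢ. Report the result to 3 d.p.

22.580

R1 (z=15.0): comfortable=0.80, cold=0.80; AND[min(a, b)] → w = 0.80
R2 (z=56.0): dry=0.29, warm=0.53; AND[min(a, b)] → w = 0.29
R3 (z=17.0): ¬full=1−0.35=0.65 → w = 0.65
Weighted average = (0.80·15.0 + 0.29·56.0 + 0.65·17.0) / (0.80 + 0.29 + 0.65)
  = 39.2900 / 1.7400 = 22.580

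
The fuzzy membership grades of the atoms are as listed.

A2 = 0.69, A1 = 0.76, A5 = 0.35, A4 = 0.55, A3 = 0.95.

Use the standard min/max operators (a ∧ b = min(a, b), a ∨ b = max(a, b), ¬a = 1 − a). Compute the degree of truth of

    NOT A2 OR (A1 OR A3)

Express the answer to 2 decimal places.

0.95

NOT A2 = 1 − 0.69 = 0.31
A1 OR A3 = max(a, b) on (0.76, 0.95) = 0.95
NOT A2 OR (A1 OR A3) = max(a, b) on (0.31, 0.95) = 0.95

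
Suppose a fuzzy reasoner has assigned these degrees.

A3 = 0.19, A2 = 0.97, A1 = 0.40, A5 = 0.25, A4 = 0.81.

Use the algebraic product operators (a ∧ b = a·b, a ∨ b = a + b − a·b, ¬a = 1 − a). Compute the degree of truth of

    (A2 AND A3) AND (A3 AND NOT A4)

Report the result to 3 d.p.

0.007

A2 AND A3 = a·b on (0.9700, 0.1900) = 0.1843
NOT A4 = 1 − 0.8100 = 0.1900
A3 AND NOT A4 = a·b on (0.1900, 0.1900) = 0.0361
(A2 AND A3) AND (A3 AND NOT A4) = a·b on (0.1843, 0.0361) = 0.0067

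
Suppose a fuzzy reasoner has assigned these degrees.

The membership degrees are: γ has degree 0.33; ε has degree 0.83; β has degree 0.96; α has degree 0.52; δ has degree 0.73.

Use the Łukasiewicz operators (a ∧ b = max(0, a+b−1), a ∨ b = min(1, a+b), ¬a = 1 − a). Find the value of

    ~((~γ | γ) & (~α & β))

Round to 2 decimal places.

~γ = 1 − 0.33 = 0.67
~γ | γ = min(1, a+b) on (0.67, 0.33) = 1.00
~α = 1 − 0.52 = 0.48
~α & β = max(0, a+b−1) on (0.48, 0.96) = 0.44
(~γ | γ) & (~α & β) = max(0, a+b−1) on (1.00, 0.44) = 0.44
~((~γ | γ) & (~α & β)) = 1 − 0.44 = 0.56

0.56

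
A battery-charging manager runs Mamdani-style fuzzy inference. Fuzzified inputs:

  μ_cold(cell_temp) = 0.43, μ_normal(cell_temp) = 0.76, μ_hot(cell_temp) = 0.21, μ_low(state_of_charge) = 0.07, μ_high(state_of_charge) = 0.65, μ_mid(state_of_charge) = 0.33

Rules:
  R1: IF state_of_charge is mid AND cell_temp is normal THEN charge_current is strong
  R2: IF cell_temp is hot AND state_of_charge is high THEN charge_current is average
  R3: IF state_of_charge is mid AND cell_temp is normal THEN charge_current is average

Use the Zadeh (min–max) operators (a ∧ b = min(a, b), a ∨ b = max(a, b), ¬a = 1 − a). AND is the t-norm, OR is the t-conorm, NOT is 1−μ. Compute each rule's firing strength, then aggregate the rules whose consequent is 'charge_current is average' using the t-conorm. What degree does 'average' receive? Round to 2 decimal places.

R1: mid=0.33, normal=0.76; AND[min(a, b)] → w = 0.33
R2: hot=0.21, high=0.65; AND[min(a, b)] → w = 0.21
R3: mid=0.33, normal=0.76; AND[min(a, b)] → w = 0.33
Rules with consequent 'average': {R2, R3} → strengths 0.21, 0.33
Aggregate via t-conorm [max(a, b)]: 0.33

0.33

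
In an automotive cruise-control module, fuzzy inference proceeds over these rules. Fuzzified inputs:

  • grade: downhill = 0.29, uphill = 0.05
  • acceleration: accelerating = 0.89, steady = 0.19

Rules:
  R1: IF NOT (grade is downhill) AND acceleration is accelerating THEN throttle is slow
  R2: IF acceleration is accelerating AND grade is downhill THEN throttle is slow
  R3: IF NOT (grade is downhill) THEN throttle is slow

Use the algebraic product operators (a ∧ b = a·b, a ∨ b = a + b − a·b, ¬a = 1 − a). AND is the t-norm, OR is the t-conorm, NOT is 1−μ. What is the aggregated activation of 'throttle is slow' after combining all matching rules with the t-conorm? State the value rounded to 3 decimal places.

R1: ¬downhill=1−0.29=0.71, accelerating=0.89; AND[a·b] → w = 0.6319
R2: accelerating=0.89, downhill=0.29; AND[a·b] → w = 0.2581
R3: ¬downhill=1−0.29=0.71 → w = 0.7100
Rules with consequent 'slow': {R1, R2, R3} → strengths 0.6319, 0.2581, 0.7100
Aggregate via t-conorm [a + b − a·b]: 0.9208

0.921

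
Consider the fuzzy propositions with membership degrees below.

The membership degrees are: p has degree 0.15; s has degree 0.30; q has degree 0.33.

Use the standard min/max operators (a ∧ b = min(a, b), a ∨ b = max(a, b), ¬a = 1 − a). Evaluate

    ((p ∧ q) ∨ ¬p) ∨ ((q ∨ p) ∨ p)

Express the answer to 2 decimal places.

p ∧ q = min(a, b) on (0.15, 0.33) = 0.15
¬p = 1 − 0.15 = 0.85
(p ∧ q) ∨ ¬p = max(a, b) on (0.15, 0.85) = 0.85
q ∨ p = max(a, b) on (0.33, 0.15) = 0.33
(q ∨ p) ∨ p = max(a, b) on (0.33, 0.15) = 0.33
((p ∧ q) ∨ ¬p) ∨ ((q ∨ p) ∨ p) = max(a, b) on (0.85, 0.33) = 0.85

0.85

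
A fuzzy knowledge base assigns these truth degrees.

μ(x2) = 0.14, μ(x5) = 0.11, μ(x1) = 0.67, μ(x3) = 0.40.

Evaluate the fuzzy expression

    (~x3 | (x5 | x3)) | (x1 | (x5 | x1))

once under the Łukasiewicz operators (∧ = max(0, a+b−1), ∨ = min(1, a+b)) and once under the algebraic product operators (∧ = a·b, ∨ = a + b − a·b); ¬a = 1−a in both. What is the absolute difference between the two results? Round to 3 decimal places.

0.021

Under Łukasiewicz:
  ~x3 = 1 − 0.40 = 0.60
  x5 | x3 = min(1, a+b) on (0.11, 0.40) = 0.51
  ~x3 | (x5 | x3) = min(1, a+b) on (0.60, 0.51) = 1.00
  x5 | x1 = min(1, a+b) on (0.11, 0.67) = 0.78
  x1 | (x5 | x1) = min(1, a+b) on (0.67, 0.78) = 1.00
  (~x3 | (x5 | x3)) | (x1 | (x5 | x1)) = min(1, a+b) on (1.00, 1.00) = 1.00
  → value = 1.0000
Under algebraic product:
  ~x3 = 1 − 0.4000 = 0.6000
  x5 | x3 = a + b − a·b on (0.1100, 0.4000) = 0.4660
  ~x3 | (x5 | x3) = a + b − a·b on (0.6000, 0.4660) = 0.7864
  x5 | x1 = a + b − a·b on (0.1100, 0.6700) = 0.7063
  x1 | (x5 | x1) = a + b − a·b on (0.6700, 0.7063) = 0.9031
  (~x3 | (x5 | x3)) | (x1 | (x5 | x1)) = a + b − a·b on (0.7864, 0.9031) = 0.9793
  → value = 0.9793
|1.0000 − 0.9793| = 0.021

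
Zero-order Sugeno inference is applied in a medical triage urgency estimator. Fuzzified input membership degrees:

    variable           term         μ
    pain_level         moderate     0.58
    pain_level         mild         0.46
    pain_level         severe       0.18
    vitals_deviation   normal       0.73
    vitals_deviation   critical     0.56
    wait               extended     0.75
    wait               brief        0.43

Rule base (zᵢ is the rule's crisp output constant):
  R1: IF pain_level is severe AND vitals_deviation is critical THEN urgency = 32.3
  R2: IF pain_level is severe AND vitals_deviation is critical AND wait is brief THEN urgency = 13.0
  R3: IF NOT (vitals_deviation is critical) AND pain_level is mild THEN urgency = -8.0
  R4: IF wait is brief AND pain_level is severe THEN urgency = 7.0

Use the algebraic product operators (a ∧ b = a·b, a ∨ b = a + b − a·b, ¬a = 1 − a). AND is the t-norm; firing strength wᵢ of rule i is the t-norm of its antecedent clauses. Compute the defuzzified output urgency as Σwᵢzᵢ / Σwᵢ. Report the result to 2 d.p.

6.47

R1 (z=32.3): severe=0.18, critical=0.56; AND[a·b] → w = 0.1008
R2 (z=13.0): severe=0.18, critical=0.56, brief=0.43; AND[a·b] → w = 0.0433
R3 (z=-8.0): ¬critical=1−0.56=0.44, mild=0.46; AND[a·b] → w = 0.2024
R4 (z=7.0): brief=0.43, severe=0.18; AND[a·b] → w = 0.0774
Weighted average = (0.1008·32.3 + 0.0433·13.0 + 0.2024·-8.0 + 0.0774·7.0) / (0.1008 + 0.0433 + 0.2024 + 0.0774)
  = 2.7419 / 0.4239 = 6.47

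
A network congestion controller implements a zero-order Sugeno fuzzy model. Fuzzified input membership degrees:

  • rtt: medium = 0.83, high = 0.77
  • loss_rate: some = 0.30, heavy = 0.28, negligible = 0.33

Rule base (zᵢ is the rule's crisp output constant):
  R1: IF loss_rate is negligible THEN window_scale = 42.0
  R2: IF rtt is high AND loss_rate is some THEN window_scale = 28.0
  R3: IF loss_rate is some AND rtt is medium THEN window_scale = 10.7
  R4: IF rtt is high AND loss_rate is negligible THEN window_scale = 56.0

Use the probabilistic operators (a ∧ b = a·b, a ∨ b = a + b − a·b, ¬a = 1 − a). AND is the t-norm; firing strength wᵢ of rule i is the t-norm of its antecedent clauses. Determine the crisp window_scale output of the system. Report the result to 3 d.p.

R1 (z=42.0): negligible=0.33 → w = 0.3300
R2 (z=28.0): high=0.77, some=0.30; AND[a·b] → w = 0.2310
R3 (z=10.7): some=0.30, medium=0.83; AND[a·b] → w = 0.2490
R4 (z=56.0): high=0.77, negligible=0.33; AND[a·b] → w = 0.2541
Weighted average = (0.3300·42.0 + 0.2310·28.0 + 0.2490·10.7 + 0.2541·56.0) / (0.3300 + 0.2310 + 0.2490 + 0.2541)
  = 37.2219 / 1.0641 = 34.980

34.980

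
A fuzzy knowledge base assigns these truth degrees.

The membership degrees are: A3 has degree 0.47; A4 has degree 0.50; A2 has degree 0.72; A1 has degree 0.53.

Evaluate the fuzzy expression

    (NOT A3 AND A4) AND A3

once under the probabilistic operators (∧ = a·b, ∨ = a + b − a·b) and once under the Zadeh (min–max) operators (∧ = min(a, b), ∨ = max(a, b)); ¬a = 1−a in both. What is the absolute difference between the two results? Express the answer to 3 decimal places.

Under probabilistic:
  NOT A3 = 1 − 0.4700 = 0.5300
  NOT A3 AND A4 = a·b on (0.5300, 0.5000) = 0.2650
  (NOT A3 AND A4) AND A3 = a·b on (0.2650, 0.4700) = 0.1245
  → value = 0.1245
Under Zadeh (min–max):
  NOT A3 = 1 − 0.47 = 0.53
  NOT A3 AND A4 = min(a, b) on (0.53, 0.50) = 0.50
  (NOT A3 AND A4) AND A3 = min(a, b) on (0.50, 0.47) = 0.47
  → value = 0.4700
|0.1245 − 0.4700| = 0.345

0.345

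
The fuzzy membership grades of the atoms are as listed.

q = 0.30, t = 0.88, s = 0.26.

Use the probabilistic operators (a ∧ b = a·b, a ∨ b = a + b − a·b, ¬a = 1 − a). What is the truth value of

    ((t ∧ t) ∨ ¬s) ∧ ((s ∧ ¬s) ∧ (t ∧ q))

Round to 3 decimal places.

0.048

t ∧ t = a·b on (0.8800, 0.8800) = 0.7744
¬s = 1 − 0.2600 = 0.7400
(t ∧ t) ∨ ¬s = a + b − a·b on (0.7744, 0.7400) = 0.9413
¬s = 1 − 0.2600 = 0.7400
s ∧ ¬s = a·b on (0.2600, 0.7400) = 0.1924
t ∧ q = a·b on (0.8800, 0.3000) = 0.2640
(s ∧ ¬s) ∧ (t ∧ q) = a·b on (0.1924, 0.2640) = 0.0508
((t ∧ t) ∨ ¬s) ∧ ((s ∧ ¬s) ∧ (t ∧ q)) = a·b on (0.9413, 0.0508) = 0.0478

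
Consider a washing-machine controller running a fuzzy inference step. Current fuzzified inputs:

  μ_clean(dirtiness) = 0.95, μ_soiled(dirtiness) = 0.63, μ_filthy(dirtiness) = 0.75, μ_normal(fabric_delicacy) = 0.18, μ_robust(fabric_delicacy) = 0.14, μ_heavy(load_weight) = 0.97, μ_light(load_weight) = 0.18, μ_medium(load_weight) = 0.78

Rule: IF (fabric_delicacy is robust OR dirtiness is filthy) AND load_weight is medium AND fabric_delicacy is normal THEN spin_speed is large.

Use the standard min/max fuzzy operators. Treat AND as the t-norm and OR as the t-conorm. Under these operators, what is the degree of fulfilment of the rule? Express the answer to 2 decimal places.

0.18

firing strength: (robust=0.14 OR filthy=0.75) = 0.75; AND[min(a, b)] with medium=0.78, normal=0.18 → w = 0.18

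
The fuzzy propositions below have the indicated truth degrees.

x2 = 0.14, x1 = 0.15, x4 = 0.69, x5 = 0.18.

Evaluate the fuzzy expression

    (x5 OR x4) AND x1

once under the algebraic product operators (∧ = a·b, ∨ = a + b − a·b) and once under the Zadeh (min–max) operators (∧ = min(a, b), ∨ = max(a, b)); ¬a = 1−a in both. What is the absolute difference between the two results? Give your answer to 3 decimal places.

Under algebraic product:
  x5 OR x4 = a + b − a·b on (0.1800, 0.6900) = 0.7458
  (x5 OR x4) AND x1 = a·b on (0.7458, 0.1500) = 0.1119
  → value = 0.1119
Under Zadeh (min–max):
  x5 OR x4 = max(a, b) on (0.18, 0.69) = 0.69
  (x5 OR x4) AND x1 = min(a, b) on (0.69, 0.15) = 0.15
  → value = 0.1500
|0.1119 − 0.1500| = 0.038

0.038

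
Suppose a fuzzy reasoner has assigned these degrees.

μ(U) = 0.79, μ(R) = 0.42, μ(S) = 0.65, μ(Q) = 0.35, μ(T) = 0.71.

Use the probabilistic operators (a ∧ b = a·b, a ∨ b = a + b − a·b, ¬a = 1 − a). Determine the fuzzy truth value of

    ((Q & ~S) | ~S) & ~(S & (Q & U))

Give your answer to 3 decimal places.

0.352

~S = 1 − 0.6500 = 0.3500
Q & ~S = a·b on (0.3500, 0.3500) = 0.1225
~S = 1 − 0.6500 = 0.3500
(Q & ~S) | ~S = a + b − a·b on (0.1225, 0.3500) = 0.4296
Q & U = a·b on (0.3500, 0.7900) = 0.2765
S & (Q & U) = a·b on (0.6500, 0.2765) = 0.1797
~(S & (Q & U)) = 1 − 0.1797 = 0.8203
((Q & ~S) | ~S) & ~(S & (Q & U)) = a·b on (0.4296, 0.8203) = 0.3524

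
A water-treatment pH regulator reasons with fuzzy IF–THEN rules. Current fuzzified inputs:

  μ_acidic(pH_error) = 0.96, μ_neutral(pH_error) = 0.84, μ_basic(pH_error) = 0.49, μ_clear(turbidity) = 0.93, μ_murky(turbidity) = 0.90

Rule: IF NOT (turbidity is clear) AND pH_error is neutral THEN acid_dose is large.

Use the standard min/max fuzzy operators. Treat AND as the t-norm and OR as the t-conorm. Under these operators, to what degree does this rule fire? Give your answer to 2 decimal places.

firing strength: ¬clear=1−0.93=0.07, neutral=0.84; AND[min(a, b)] → w = 0.07

0.07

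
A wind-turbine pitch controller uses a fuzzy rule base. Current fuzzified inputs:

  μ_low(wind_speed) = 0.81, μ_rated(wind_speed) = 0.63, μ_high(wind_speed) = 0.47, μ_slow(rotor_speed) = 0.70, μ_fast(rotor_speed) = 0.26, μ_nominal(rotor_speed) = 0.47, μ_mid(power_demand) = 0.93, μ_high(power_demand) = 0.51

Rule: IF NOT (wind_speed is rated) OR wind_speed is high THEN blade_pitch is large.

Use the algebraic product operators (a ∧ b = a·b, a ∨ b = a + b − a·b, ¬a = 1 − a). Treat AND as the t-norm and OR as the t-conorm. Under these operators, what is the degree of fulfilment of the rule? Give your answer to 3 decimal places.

firing strength: ¬rated=1−0.63=0.37, high=0.47; OR[a + b − a·b] → w = 0.6661

0.666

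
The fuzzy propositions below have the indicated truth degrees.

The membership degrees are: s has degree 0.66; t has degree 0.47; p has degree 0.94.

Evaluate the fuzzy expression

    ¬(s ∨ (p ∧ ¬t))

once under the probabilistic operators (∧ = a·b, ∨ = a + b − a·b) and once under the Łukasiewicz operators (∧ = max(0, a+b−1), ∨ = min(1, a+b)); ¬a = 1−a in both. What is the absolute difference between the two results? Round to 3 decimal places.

Under probabilistic:
  ¬t = 1 − 0.4700 = 0.5300
  p ∧ ¬t = a·b on (0.9400, 0.5300) = 0.4982
  s ∨ (p ∧ ¬t) = a + b − a·b on (0.6600, 0.4982) = 0.8294
  ¬(s ∨ (p ∧ ¬t)) = 1 − 0.8294 = 0.1706
  → value = 0.1706
Under Łukasiewicz:
  ¬t = 1 − 0.47 = 0.53
  p ∧ ¬t = max(0, a+b−1) on (0.94, 0.53) = 0.47
  s ∨ (p ∧ ¬t) = min(1, a+b) on (0.66, 0.47) = 1.00
  ¬(s ∨ (p ∧ ¬t)) = 1 − 1.00 = 0.00
  → value = 0.0000
|0.1706 − 0.0000| = 0.171

0.171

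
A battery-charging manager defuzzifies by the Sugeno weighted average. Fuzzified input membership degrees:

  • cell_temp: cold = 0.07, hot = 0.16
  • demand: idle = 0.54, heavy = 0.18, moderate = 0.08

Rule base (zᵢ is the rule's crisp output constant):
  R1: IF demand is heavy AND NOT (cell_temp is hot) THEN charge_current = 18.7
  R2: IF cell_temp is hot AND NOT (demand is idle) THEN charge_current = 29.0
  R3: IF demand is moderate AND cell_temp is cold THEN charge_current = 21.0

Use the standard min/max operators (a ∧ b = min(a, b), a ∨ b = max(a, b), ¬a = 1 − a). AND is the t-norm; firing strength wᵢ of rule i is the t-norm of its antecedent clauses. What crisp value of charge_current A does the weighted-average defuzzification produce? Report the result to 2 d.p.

R1 (z=18.7): heavy=0.18, ¬hot=1−0.16=0.84; AND[min(a, b)] → w = 0.18
R2 (z=29.0): hot=0.16, ¬idle=1−0.54=0.46; AND[min(a, b)] → w = 0.16
R3 (z=21.0): moderate=0.08, cold=0.07; AND[min(a, b)] → w = 0.07
Weighted average = (0.18·18.7 + 0.16·29.0 + 0.07·21.0) / (0.18 + 0.16 + 0.07)
  = 9.4760 / 0.4100 = 23.11

23.11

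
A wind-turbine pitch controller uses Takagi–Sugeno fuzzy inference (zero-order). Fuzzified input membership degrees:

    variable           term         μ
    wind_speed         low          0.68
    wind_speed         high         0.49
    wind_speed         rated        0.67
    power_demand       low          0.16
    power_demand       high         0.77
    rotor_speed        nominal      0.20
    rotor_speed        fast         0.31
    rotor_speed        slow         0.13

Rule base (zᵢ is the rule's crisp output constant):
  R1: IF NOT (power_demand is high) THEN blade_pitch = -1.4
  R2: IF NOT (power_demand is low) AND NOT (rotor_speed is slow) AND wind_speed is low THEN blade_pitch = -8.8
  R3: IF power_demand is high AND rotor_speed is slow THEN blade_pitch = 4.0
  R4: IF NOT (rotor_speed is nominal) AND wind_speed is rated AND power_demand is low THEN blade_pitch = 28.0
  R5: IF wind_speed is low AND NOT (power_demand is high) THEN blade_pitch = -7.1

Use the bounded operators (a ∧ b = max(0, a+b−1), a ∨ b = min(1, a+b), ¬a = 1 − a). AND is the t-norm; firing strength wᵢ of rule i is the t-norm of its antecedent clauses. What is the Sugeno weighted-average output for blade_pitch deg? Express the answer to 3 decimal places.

-6.055

R1 (z=-1.4): ¬high=1−0.77=0.23 → w = 0.23
R2 (z=-8.8): ¬low=1−0.16=0.84, ¬slow=1−0.13=0.87, low=0.68; AND[max(0, a+b−1)] → w = 0.39
R3 (z=4.0): high=0.77, slow=0.13; AND[max(0, a+b−1)] → w = 0.00
R4 (z=28.0): ¬nominal=1−0.20=0.80, rated=0.67, low=0.16; AND[max(0, a+b−1)] → w = 0.00
R5 (z=-7.1): low=0.68, ¬high=1−0.77=0.23; AND[max(0, a+b−1)] → w = 0.00
Weighted average = (0.23·-1.4 + 0.39·-8.8 + 0.00·4.0 + 0.00·28.0 + 0.00·-7.1) / (0.23 + 0.39 + 0.00 + 0.00 + 0.00)
  = -3.7540 / 0.6200 = -6.055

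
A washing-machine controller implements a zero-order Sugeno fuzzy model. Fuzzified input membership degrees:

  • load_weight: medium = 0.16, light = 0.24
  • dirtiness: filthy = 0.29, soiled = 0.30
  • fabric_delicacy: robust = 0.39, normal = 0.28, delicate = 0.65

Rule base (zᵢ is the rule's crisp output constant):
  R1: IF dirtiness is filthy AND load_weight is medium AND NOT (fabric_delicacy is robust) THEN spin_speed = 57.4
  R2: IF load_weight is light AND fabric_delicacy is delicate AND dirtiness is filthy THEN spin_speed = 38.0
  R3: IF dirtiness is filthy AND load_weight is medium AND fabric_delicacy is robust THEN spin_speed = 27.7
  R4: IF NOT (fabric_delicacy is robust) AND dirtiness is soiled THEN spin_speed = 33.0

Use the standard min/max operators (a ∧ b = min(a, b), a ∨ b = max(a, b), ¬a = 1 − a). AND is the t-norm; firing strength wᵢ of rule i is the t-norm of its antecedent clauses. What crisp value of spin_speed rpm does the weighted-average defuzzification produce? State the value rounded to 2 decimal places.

37.95

R1 (z=57.4): filthy=0.29, medium=0.16, ¬robust=1−0.39=0.61; AND[min(a, b)] → w = 0.16
R2 (z=38.0): light=0.24, delicate=0.65, filthy=0.29; AND[min(a, b)] → w = 0.24
R3 (z=27.7): filthy=0.29, medium=0.16, robust=0.39; AND[min(a, b)] → w = 0.16
R4 (z=33.0): ¬robust=1−0.39=0.61, soiled=0.30; AND[min(a, b)] → w = 0.30
Weighted average = (0.16·57.4 + 0.24·38.0 + 0.16·27.7 + 0.30·33.0) / (0.16 + 0.24 + 0.16 + 0.30)
  = 32.6360 / 0.8600 = 37.95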